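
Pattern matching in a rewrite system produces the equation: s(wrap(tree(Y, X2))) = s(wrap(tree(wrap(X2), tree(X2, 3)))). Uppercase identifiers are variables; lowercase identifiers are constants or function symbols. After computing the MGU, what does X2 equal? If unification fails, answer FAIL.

Decompose s/1: wrap(tree(Y, X2)) = wrap(tree(wrap(X2), tree(X2, 3))).
Decompose wrap/1: tree(Y, X2) = tree(wrap(X2), tree(X2, 3)).
Decompose tree/2: Y = wrap(X2),  X2 = tree(X2, 3).
Bind Y := wrap(X2); no other remaining equation mentions Y.
Occurs check fails: X2 occurs in tree(X2, 3); the equation X2 = tree(X2, 3) has no finite solution.

FAIL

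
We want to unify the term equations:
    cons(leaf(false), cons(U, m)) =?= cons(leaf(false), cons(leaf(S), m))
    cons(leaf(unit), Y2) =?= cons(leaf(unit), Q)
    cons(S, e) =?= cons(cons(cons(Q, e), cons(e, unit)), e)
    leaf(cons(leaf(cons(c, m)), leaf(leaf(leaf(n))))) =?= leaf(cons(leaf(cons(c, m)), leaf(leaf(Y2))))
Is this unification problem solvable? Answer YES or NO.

Decompose cons/2: leaf(false) =?= leaf(false),  cons(U, m) =?= cons(leaf(S), m).
Delete trivial equation leaf(false) =?= leaf(false).
Decompose cons/2: U =?= leaf(S),  m =?= m.
Bind U := leaf(S); no other remaining equation mentions U.
Delete trivial equation m =?= m.
Decompose cons/2: leaf(unit) =?= leaf(unit),  Y2 =?= Q.
Delete trivial equation leaf(unit) =?= leaf(unit).
Bind Y2 := Q; substituting into the one remaining equation that mentions Y2 gives: leaf(cons(leaf(cons(c, m)), leaf(leaf(leaf(n))))) =?= leaf(cons(leaf(cons(c, m)), leaf(leaf(Q)))).
Decompose cons/2: S =?= cons(cons(Q, e), cons(e, unit)),  e =?= e.
Bind S := cons(cons(Q, e), cons(e, unit)); no other remaining equation mentions S. Substituting into the earlier binding gives U := leaf(cons(cons(Q, e), cons(e, unit))).
Delete trivial equation e =?= e.
Decompose leaf/1: cons(leaf(cons(c, m)), leaf(leaf(leaf(n)))) =?= cons(leaf(cons(c, m)), leaf(leaf(Q))).
Decompose cons/2: leaf(cons(c, m)) =?= leaf(cons(c, m)),  leaf(leaf(leaf(n))) =?= leaf(leaf(Q)).
Delete trivial equation leaf(cons(c, m)) =?= leaf(cons(c, m)).
Decompose leaf/1: leaf(leaf(n)) =?= leaf(Q).
Decompose leaf/1: leaf(n) =?= Q.
Bind Q := leaf(n). Substituting into the earlier bindings gives U := leaf(cons(cons(leaf(n), e), cons(e, unit))), Y2 := leaf(n), S := cons(cons(leaf(n), e), cons(e, unit)).
No equations remain and no clash or occurs-check failure arose, so a unifier exists.

YES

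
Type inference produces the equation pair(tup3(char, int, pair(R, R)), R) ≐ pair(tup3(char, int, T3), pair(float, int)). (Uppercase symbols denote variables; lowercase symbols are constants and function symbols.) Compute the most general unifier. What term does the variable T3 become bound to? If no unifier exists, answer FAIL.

Decompose pair/2: tup3(char, int, pair(R, R)) ≐ tup3(char, int, T3),  R ≐ pair(float, int).
Decompose tup3/3: char ≐ char,  int ≐ int,  pair(R, R) ≐ T3.
Delete trivial equation char ≐ char.
Delete trivial equation int ≐ int.
Bind T3 := pair(R, R); no other remaining equation mentions T3.
Bind R := pair(float, int). Substituting into the earlier binding gives T3 := pair(pair(float, int), pair(float, int)).
MGU = { T3 -> pair(pair(float, int), pair(float, int)), R -> pair(float, int) }, so T3 -> pair(pair(float, int), pair(float, int)).

pair(pair(float, int), pair(float, int))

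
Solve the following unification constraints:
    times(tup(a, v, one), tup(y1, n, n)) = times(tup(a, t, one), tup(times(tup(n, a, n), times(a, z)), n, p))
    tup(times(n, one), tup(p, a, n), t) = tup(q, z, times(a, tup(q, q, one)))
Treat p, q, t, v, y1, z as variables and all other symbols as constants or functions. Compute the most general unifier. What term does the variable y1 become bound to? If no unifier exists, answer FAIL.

Decompose times/2: tup(a, v, one) = tup(a, t, one),  tup(y1, n, n) = tup(times(tup(n, a, n), times(a, z)), n, p).
Decompose tup/3: a = a,  v = t,  one = one.
Delete trivial equation a = a.
Bind v := t; no other remaining equation mentions v.
Delete trivial equation one = one.
Decompose tup/3: y1 = times(tup(n, a, n), times(a, z)),  n = n,  n = p.
Bind y1 := times(tup(n, a, n), times(a, z)); no other remaining equation mentions y1.
Delete trivial equation n = n.
Bind p := n; substituting into the remaining equation gives: tup(times(n, one), tup(n, a, n), t) = tup(q, z, times(a, tup(q, q, one))).
Decompose tup/3: times(n, one) = q,  tup(n, a, n) = z,  t = times(a, tup(q, q, one)).
Bind q := times(n, one); substituting into the one remaining equation that mentions q gives: t = times(a, tup(times(n, one), times(n, one), one)).
Bind z := tup(n, a, n); no other remaining equation mentions z. Substituting into the earlier binding gives y1 := times(tup(n, a, n), times(a, tup(n, a, n))).
Bind t := times(a, tup(times(n, one), times(n, one), one)). Substituting into the earlier binding gives v := times(a, tup(times(n, one), times(n, one), one)).
MGU = { v ↦ times(a, tup(times(n, one), times(n, one), one)), y1 ↦ times(tup(n, a, n), times(a, tup(n, a, n))), p ↦ n, q ↦ times(n, one), z ↦ tup(n, a, n), t ↦ times(a, tup(times(n, one), times(n, one), one)) }, so y1 ↦ times(tup(n, a, n), times(a, tup(n, a, n))).

times(tup(n, a, n), times(a, tup(n, a, n)))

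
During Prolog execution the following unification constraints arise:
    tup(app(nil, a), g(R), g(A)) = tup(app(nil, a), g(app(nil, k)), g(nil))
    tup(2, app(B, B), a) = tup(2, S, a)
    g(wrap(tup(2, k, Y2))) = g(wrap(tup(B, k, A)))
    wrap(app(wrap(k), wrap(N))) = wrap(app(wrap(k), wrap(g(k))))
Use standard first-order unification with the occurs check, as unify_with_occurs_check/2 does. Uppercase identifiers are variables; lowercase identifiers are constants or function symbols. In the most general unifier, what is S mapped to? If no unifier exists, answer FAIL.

app(2, 2)

Decompose tup/3: app(nil, a) = app(nil, a),  g(R) = g(app(nil, k)),  g(A) = g(nil).
Delete trivial equation app(nil, a) = app(nil, a).
Decompose g/1: R = app(nil, k).
Bind R := app(nil, k); no other remaining equation mentions R.
Decompose g/1: A = nil.
Bind A := nil; substituting into the one remaining equation that mentions A gives: g(wrap(tup(2, k, Y2))) = g(wrap(tup(B, k, nil))).
Decompose tup/3: 2 = 2,  app(B, B) = S,  a = a.
Delete trivial equation 2 = 2.
Bind S := app(B, B); no other remaining equation mentions S.
Delete trivial equation a = a.
Decompose g/1: wrap(tup(2, k, Y2)) = wrap(tup(B, k, nil)).
Decompose wrap/1: tup(2, k, Y2) = tup(B, k, nil).
Decompose tup/3: 2 = B,  k = k,  Y2 = nil.
Bind B := 2; no other remaining equation mentions B. Substituting into the earlier binding gives S := app(2, 2).
Delete trivial equation k = k.
Bind Y2 := nil; no other remaining equation mentions Y2.
Decompose wrap/1: app(wrap(k), wrap(N)) = app(wrap(k), wrap(g(k))).
Decompose app/2: wrap(k) = wrap(k),  wrap(N) = wrap(g(k)).
Delete trivial equation wrap(k) = wrap(k).
Decompose wrap/1: N = g(k).
Bind N := g(k).
MGU = { R -> app(nil, k), A -> nil, S -> app(2, 2), B -> 2, Y2 -> nil, N -> g(k) }, so S -> app(2, 2).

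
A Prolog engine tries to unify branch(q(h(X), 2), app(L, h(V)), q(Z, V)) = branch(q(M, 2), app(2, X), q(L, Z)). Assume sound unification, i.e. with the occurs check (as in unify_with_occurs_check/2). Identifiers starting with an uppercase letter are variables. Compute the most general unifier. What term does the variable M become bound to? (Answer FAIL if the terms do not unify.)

h(h(2))

Decompose branch/3: q(h(X), 2) = q(M, 2),  app(L, h(V)) = app(2, X),  q(Z, V) = q(L, Z).
Decompose q/2: h(X) = M,  2 = 2.
Bind M := h(X); no other remaining equation mentions M.
Delete trivial equation 2 = 2.
Decompose app/2: L = 2,  h(V) = X.
Bind L := 2; substituting into the one remaining equation that mentions L gives: q(Z, V) = q(2, Z).
Bind X := h(V); no other remaining equation mentions X. Substituting into the earlier binding gives M := h(h(V)).
Decompose q/2: Z = 2,  V = Z.
Bind Z := 2; substituting into the remaining equation gives: V = 2.
Bind V := 2. Substituting into the earlier bindings gives M := h(h(2)), X := h(2).
MGU = { M ↦ h(h(2)), L ↦ 2, X ↦ h(2), Z ↦ 2, V ↦ 2 }, so M ↦ h(h(2)).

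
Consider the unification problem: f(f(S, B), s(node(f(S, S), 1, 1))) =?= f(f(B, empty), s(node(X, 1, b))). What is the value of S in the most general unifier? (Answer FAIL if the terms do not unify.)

Decompose f/2: f(S, B) =?= f(B, empty),  s(node(f(S, S), 1, 1)) =?= s(node(X, 1, b)).
Decompose f/2: S =?= B,  B =?= empty.
Bind S := B; substituting into the one remaining equation that mentions S gives: s(node(f(B, B), 1, 1)) =?= s(node(X, 1, b)).
Bind B := empty; substituting into the remaining equation gives: s(node(f(empty, empty), 1, 1)) =?= s(node(X, 1, b)). Substituting into the earlier binding gives S := empty.
Decompose s/1: node(f(empty, empty), 1, 1) =?= node(X, 1, b).
Decompose node/3: f(empty, empty) =?= X,  1 =?= 1,  1 =?= b.
Bind X := f(empty, empty); no other remaining equation mentions X.
Delete trivial equation 1 =?= 1.
Clash: constants 1 and b differ; no unifier exists.

FAIL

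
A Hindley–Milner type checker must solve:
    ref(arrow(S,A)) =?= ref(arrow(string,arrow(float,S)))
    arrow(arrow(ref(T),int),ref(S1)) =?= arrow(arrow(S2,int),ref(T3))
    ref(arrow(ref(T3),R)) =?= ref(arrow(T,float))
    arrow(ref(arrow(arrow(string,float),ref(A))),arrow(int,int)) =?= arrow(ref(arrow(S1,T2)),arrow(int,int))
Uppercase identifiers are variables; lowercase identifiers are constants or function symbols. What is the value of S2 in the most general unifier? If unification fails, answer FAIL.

Decompose ref/1: arrow(S,A) =?= arrow(string,arrow(float,S)).
Decompose arrow/2: S =?= string,  A =?= arrow(float,S).
Bind S := string; substituting into the one remaining equation that mentions S gives: A =?= arrow(float,string).
Bind A := arrow(float,string); substituting into the one remaining equation that mentions A gives: arrow(ref(arrow(arrow(string,float),ref(arrow(float,string)))),arrow(int,int)) =?= arrow(ref(arrow(S1,T2)),arrow(int,int)).
Decompose arrow/2: arrow(ref(T),int) =?= arrow(S2,int),  ref(S1) =?= ref(T3).
Decompose arrow/2: ref(T) =?= S2,  int =?= int.
Bind S2 := ref(T); no other remaining equation mentions S2.
Delete trivial equation int =?= int.
Decompose ref/1: S1 =?= T3.
Bind S1 := T3; substituting into the one remaining equation that mentions S1 gives: arrow(ref(arrow(arrow(string,float),ref(arrow(float,string)))),arrow(int,int)) =?= arrow(ref(arrow(T3,T2)),arrow(int,int)).
Decompose ref/1: arrow(ref(T3),R) =?= arrow(T,float).
Decompose arrow/2: ref(T3) =?= T,  R =?= float.
Bind T := ref(T3); no other remaining equation mentions T. Substituting into the earlier binding gives S2 := ref(ref(T3)).
Bind R := float; no other remaining equation mentions R.
Decompose arrow/2: ref(arrow(arrow(string,float),ref(arrow(float,string)))) =?= ref(arrow(T3,T2)),  arrow(int,int) =?= arrow(int,int).
Decompose ref/1: arrow(arrow(string,float),ref(arrow(float,string))) =?= arrow(T3,T2).
Decompose arrow/2: arrow(string,float) =?= T3,  ref(arrow(float,string)) =?= T2.
Bind T3 := arrow(string,float); no other remaining equation mentions T3. Substituting into the earlier bindings gives S2 := ref(ref(arrow(string,float))), S1 := arrow(string,float), T := ref(arrow(string,float)).
Bind T2 := ref(arrow(float,string)); no other remaining equation mentions T2.
Delete trivial equation arrow(int,int) =?= arrow(int,int).
MGU = { S := string, A := arrow(float,string), S2 := ref(ref(arrow(string,float))), S1 := arrow(string,float), T := ref(arrow(string,float)), R := float, T3 := arrow(string,float), T2 := ref(arrow(float,string)) }, so S2 := ref(ref(arrow(string,float))).

ref(ref(arrow(string,float)))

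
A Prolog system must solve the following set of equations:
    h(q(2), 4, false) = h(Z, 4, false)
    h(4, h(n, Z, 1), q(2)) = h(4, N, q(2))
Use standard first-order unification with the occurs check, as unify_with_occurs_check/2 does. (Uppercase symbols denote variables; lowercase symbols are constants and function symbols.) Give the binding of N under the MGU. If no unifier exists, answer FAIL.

h(n, q(2), 1)

Decompose h/3: q(2) = Z,  4 = 4,  false = false.
Bind Z := q(2); substituting into the one remaining equation that mentions Z gives: h(4, h(n, q(2), 1), q(2)) = h(4, N, q(2)).
Delete trivial equation 4 = 4.
Delete trivial equation false = false.
Decompose h/3: 4 = 4,  h(n, q(2), 1) = N,  q(2) = q(2).
Delete trivial equation 4 = 4.
Bind N := h(n, q(2), 1); no other remaining equation mentions N.
Delete trivial equation q(2) = q(2).
MGU = { Z ↦ q(2), N ↦ h(n, q(2), 1) }, so N ↦ h(n, q(2), 1).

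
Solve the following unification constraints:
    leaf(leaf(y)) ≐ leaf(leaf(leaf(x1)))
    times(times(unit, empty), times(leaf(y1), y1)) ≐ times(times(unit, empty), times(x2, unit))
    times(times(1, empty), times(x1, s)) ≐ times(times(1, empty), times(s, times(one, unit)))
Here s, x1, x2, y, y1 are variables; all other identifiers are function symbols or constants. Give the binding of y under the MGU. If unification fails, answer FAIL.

Decompose leaf/1: leaf(y) ≐ leaf(leaf(x1)).
Decompose leaf/1: y ≐ leaf(x1).
Bind y := leaf(x1); no other remaining equation mentions y.
Decompose times/2: times(unit, empty) ≐ times(unit, empty),  times(leaf(y1), y1) ≐ times(x2, unit).
Delete trivial equation times(unit, empty) ≐ times(unit, empty).
Decompose times/2: leaf(y1) ≐ x2,  y1 ≐ unit.
Bind x2 := leaf(y1); no other remaining equation mentions x2.
Bind y1 := unit; no other remaining equation mentions y1. Substituting into the earlier binding gives x2 := leaf(unit).
Decompose times/2: times(1, empty) ≐ times(1, empty),  times(x1, s) ≐ times(s, times(one, unit)).
Delete trivial equation times(1, empty) ≐ times(1, empty).
Decompose times/2: x1 ≐ s,  s ≐ times(one, unit).
Bind x1 := s; no other remaining equation mentions x1. Substituting into the earlier binding gives y := leaf(s).
Bind s := times(one, unit). Substituting into the earlier bindings gives y := leaf(times(one, unit)), x1 := times(one, unit).
MGU = { y := leaf(times(one, unit)), x2 := leaf(unit), y1 := unit, x1 := times(one, unit), s := times(one, unit) }, so y := leaf(times(one, unit)).

leaf(times(one, unit))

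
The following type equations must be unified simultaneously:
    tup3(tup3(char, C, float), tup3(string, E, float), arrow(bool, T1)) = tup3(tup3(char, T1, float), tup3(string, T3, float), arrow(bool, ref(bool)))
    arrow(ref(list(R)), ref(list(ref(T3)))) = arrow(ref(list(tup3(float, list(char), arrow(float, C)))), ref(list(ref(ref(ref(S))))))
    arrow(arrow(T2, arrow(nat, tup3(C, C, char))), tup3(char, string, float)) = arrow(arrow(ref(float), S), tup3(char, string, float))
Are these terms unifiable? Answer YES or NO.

YES

Decompose tup3/3: tup3(char, C, float) = tup3(char, T1, float),  tup3(string, E, float) = tup3(string, T3, float),  arrow(bool, T1) = arrow(bool, ref(bool)).
Decompose tup3/3: char = char,  C = T1,  float = float.
Delete trivial equation char = char.
Bind C := T1; substituting into the 2 remaining equations that mention C gives: arrow(ref(list(R)), ref(list(ref(T3)))) = arrow(ref(list(tup3(float, list(char), arrow(float, T1)))), ref(list(ref(ref(ref(S)))))),  arrow(arrow(T2, arrow(nat, tup3(T1, T1, char))), tup3(char, string, float)) = arrow(arrow(ref(float), S), tup3(char, string, float)).
Delete trivial equation float = float.
Decompose tup3/3: string = string,  E = T3,  float = float.
Delete trivial equation string = string.
Bind E := T3; no other remaining equation mentions E.
Delete trivial equation float = float.
Decompose arrow/2: bool = bool,  T1 = ref(bool).
Delete trivial equation bool = bool.
Bind T1 := ref(bool); substituting into the remaining equations gives: arrow(ref(list(R)), ref(list(ref(T3)))) = arrow(ref(list(tup3(float, list(char), arrow(float, ref(bool))))), ref(list(ref(ref(ref(S)))))),  arrow(arrow(T2, arrow(nat, tup3(ref(bool), ref(bool), char))), tup3(char, string, float)) = arrow(arrow(ref(float), S), tup3(char, string, float)). Substituting into the earlier binding gives C := ref(bool).
Decompose arrow/2: ref(list(R)) = ref(list(tup3(float, list(char), arrow(float, ref(bool))))),  ref(list(ref(T3))) = ref(list(ref(ref(ref(S))))).
Decompose ref/1: list(R) = list(tup3(float, list(char), arrow(float, ref(bool)))).
Decompose list/1: R = tup3(float, list(char), arrow(float, ref(bool))).
Bind R := tup3(float, list(char), arrow(float, ref(bool))); no other remaining equation mentions R.
Decompose ref/1: list(ref(T3)) = list(ref(ref(ref(S)))).
Decompose list/1: ref(T3) = ref(ref(ref(S))).
Decompose ref/1: T3 = ref(ref(S)).
Bind T3 := ref(ref(S)); no other remaining equation mentions T3. Substituting into the earlier binding gives E := ref(ref(S)).
Decompose arrow/2: arrow(T2, arrow(nat, tup3(ref(bool), ref(bool), char))) = arrow(ref(float), S),  tup3(char, string, float) = tup3(char, string, float).
Decompose arrow/2: T2 = ref(float),  arrow(nat, tup3(ref(bool), ref(bool), char)) = S.
Bind T2 := ref(float); no other remaining equation mentions T2.
Bind S := arrow(nat, tup3(ref(bool), ref(bool), char)); no other remaining equation mentions S. Substituting into the earlier bindings gives E := ref(ref(arrow(nat, tup3(ref(bool), ref(bool), char)))), T3 := ref(ref(arrow(nat, tup3(ref(bool), ref(bool), char)))).
Delete trivial equation tup3(char, string, float) = tup3(char, string, float).
No equations remain and no clash or occurs-check failure arose, so a unifier exists.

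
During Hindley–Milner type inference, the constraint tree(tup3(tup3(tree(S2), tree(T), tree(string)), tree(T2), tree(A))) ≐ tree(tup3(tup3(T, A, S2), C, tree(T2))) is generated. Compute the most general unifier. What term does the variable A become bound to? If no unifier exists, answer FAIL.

Decompose tree/1: tup3(tup3(tree(S2), tree(T), tree(string)), tree(T2), tree(A)) ≐ tup3(tup3(T, A, S2), C, tree(T2)).
Decompose tup3/3: tup3(tree(S2), tree(T), tree(string)) ≐ tup3(T, A, S2),  tree(T2) ≐ C,  tree(A) ≐ tree(T2).
Decompose tup3/3: tree(S2) ≐ T,  tree(T) ≐ A,  tree(string) ≐ S2.
Bind T := tree(S2); substituting into the one remaining equation that mentions T gives: tree(tree(S2)) ≐ A.
Bind A := tree(tree(S2)); substituting into the one remaining equation that mentions A gives: tree(tree(tree(S2))) ≐ tree(T2).
Bind S2 := tree(string); substituting into the one remaining equation that mentions S2 gives: tree(tree(tree(tree(string)))) ≐ tree(T2). Substituting into the earlier bindings gives T := tree(tree(string)), A := tree(tree(tree(string))).
Bind C := tree(T2); no other remaining equation mentions C.
Decompose tree/1: tree(tree(tree(string))) ≐ T2.
Bind T2 := tree(tree(tree(string))). Substituting into the earlier binding gives C := tree(tree(tree(tree(string)))).
MGU = { T ↦ tree(tree(string)), A ↦ tree(tree(tree(string))), S2 ↦ tree(string), C ↦ tree(tree(tree(tree(string)))), T2 ↦ tree(tree(tree(string))) }, so A ↦ tree(tree(tree(string))).

tree(tree(tree(string)))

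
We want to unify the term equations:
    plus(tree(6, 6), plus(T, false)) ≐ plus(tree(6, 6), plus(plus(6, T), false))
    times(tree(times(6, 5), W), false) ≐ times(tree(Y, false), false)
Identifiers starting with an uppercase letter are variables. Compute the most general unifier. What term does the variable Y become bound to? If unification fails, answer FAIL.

Decompose plus/2: tree(6, 6) ≐ tree(6, 6),  plus(T, false) ≐ plus(plus(6, T), false).
Delete trivial equation tree(6, 6) ≐ tree(6, 6).
Decompose plus/2: T ≐ plus(6, T),  false ≐ false.
Occurs check fails: T occurs in plus(6, T); the equation T ≐ plus(6, T) has no finite solution.

FAIL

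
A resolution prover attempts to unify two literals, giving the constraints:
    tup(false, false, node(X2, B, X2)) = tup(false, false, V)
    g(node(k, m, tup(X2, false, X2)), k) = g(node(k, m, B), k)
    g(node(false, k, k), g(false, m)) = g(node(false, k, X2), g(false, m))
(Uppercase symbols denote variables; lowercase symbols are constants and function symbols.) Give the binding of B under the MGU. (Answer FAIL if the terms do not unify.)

Decompose tup/3: false = false,  false = false,  node(X2, B, X2) = V.
Delete trivial equation false = false.
Delete trivial equation false = false.
Bind V := node(X2, B, X2); no other remaining equation mentions V.
Decompose g/2: node(k, m, tup(X2, false, X2)) = node(k, m, B),  k = k.
Decompose node/3: k = k,  m = m,  tup(X2, false, X2) = B.
Delete trivial equation k = k.
Delete trivial equation m = m.
Bind B := tup(X2, false, X2); no other remaining equation mentions B. Substituting into the earlier binding gives V := node(X2, tup(X2, false, X2), X2).
Delete trivial equation k = k.
Decompose g/2: node(false, k, k) = node(false, k, X2),  g(false, m) = g(false, m).
Decompose node/3: false = false,  k = k,  k = X2.
Delete trivial equation false = false.
Delete trivial equation k = k.
Bind X2 := k; no other remaining equation mentions X2. Substituting into the earlier bindings gives V := node(k, tup(k, false, k), k), B := tup(k, false, k).
Delete trivial equation g(false, m) = g(false, m).
MGU = { V ↦ node(k, tup(k, false, k), k), B ↦ tup(k, false, k), X2 ↦ k }, so B ↦ tup(k, false, k).

tup(k, false, k)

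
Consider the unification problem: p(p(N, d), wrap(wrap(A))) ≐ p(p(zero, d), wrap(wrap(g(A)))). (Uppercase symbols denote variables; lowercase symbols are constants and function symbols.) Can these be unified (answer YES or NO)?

NO

Decompose p/2: p(N, d) ≐ p(zero, d),  wrap(wrap(A)) ≐ wrap(wrap(g(A))).
Decompose p/2: N ≐ zero,  d ≐ d.
Bind N := zero; no other remaining equation mentions N.
Delete trivial equation d ≐ d.
Decompose wrap/1: wrap(A) ≐ wrap(g(A)).
Decompose wrap/1: A ≐ g(A).
Occurs check fails: A occurs in g(A); the equation A ≐ g(A) has no finite solution.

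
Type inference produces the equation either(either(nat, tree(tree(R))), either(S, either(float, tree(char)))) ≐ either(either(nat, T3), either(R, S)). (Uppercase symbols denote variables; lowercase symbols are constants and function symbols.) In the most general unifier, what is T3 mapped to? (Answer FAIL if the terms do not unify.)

Decompose either/2: either(nat, tree(tree(R))) ≐ either(nat, T3),  either(S, either(float, tree(char))) ≐ either(R, S).
Decompose either/2: nat ≐ nat,  tree(tree(R)) ≐ T3.
Delete trivial equation nat ≐ nat.
Bind T3 := tree(tree(R)); no other remaining equation mentions T3.
Decompose either/2: S ≐ R,  either(float, tree(char)) ≐ S.
Bind S := R; substituting into the remaining equation gives: either(float, tree(char)) ≐ R.
Bind R := either(float, tree(char)). Substituting into the earlier bindings gives T3 := tree(tree(either(float, tree(char)))), S := either(float, tree(char)).
MGU = { T3 ↦ tree(tree(either(float, tree(char)))), S ↦ either(float, tree(char)), R ↦ either(float, tree(char)) }, so T3 ↦ tree(tree(either(float, tree(char)))).

tree(tree(either(float, tree(char))))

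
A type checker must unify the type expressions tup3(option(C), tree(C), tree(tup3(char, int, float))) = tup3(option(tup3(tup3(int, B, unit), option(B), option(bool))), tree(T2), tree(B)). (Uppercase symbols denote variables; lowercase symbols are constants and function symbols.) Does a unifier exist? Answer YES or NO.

YES

Decompose tup3/3: option(C) = option(tup3(tup3(int, B, unit), option(B), option(bool))),  tree(C) = tree(T2),  tree(tup3(char, int, float)) = tree(B).
Decompose option/1: C = tup3(tup3(int, B, unit), option(B), option(bool)).
Bind C := tup3(tup3(int, B, unit), option(B), option(bool)); substituting into the one remaining equation that mentions C gives: tree(tup3(tup3(int, B, unit), option(B), option(bool))) = tree(T2).
Decompose tree/1: tup3(tup3(int, B, unit), option(B), option(bool)) = T2.
Bind T2 := tup3(tup3(int, B, unit), option(B), option(bool)); no other remaining equation mentions T2.
Decompose tree/1: tup3(char, int, float) = B.
Bind B := tup3(char, int, float). Substituting into the earlier bindings gives C := tup3(tup3(int, tup3(char, int, float), unit), option(tup3(char, int, float)), option(bool)), T2 := tup3(tup3(int, tup3(char, int, float), unit), option(tup3(char, int, float)), option(bool)).
No equations remain and no clash or occurs-check failure arose, so a unifier exists.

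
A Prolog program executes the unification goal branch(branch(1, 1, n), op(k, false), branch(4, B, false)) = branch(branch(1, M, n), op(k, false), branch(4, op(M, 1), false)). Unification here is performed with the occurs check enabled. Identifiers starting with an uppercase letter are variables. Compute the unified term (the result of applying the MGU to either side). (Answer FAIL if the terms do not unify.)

Decompose branch/3: branch(1, 1, n) = branch(1, M, n),  op(k, false) = op(k, false),  branch(4, B, false) = branch(4, op(M, 1), false).
Decompose branch/3: 1 = 1,  1 = M,  n = n.
Delete trivial equation 1 = 1.
Bind M := 1; substituting into the one remaining equation that mentions M gives: branch(4, B, false) = branch(4, op(1, 1), false).
Delete trivial equation n = n.
Delete trivial equation op(k, false) = op(k, false).
Decompose branch/3: 4 = 4,  B = op(1, 1),  false = false.
Delete trivial equation 4 = 4.
Bind B := op(1, 1); no other remaining equation mentions B.
Delete trivial equation false = false.
Applying the MGU to either side gives branch(branch(1, 1, n), op(k, false), branch(4, op(1, 1), false)).

branch(branch(1, 1, n), op(k, false), branch(4, op(1, 1), false))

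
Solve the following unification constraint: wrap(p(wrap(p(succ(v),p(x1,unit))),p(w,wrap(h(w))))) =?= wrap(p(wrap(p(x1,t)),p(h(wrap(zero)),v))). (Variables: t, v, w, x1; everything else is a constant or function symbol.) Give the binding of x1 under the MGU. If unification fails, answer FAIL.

Decompose wrap/1: p(wrap(p(succ(v),p(x1,unit))),p(w,wrap(h(w)))) =?= p(wrap(p(x1,t)),p(h(wrap(zero)),v)).
Decompose p/2: wrap(p(succ(v),p(x1,unit))) =?= wrap(p(x1,t)),  p(w,wrap(h(w))) =?= p(h(wrap(zero)),v).
Decompose wrap/1: p(succ(v),p(x1,unit)) =?= p(x1,t).
Decompose p/2: succ(v) =?= x1,  p(x1,unit) =?= t.
Bind x1 := succ(v); substituting into the one remaining equation that mentions x1 gives: p(succ(v),unit) =?= t.
Bind t := p(succ(v),unit); no other remaining equation mentions t.
Decompose p/2: w =?= h(wrap(zero)),  wrap(h(w)) =?= v.
Bind w := h(wrap(zero)); substituting into the remaining equation gives: wrap(h(h(wrap(zero)))) =?= v.
Bind v := wrap(h(h(wrap(zero)))). Substituting into the earlier bindings gives x1 := succ(wrap(h(h(wrap(zero))))), t := p(succ(wrap(h(h(wrap(zero))))),unit).
MGU = { x1 := succ(wrap(h(h(wrap(zero))))), t := p(succ(wrap(h(h(wrap(zero))))),unit), w := h(wrap(zero)), v := wrap(h(h(wrap(zero)))) }, so x1 := succ(wrap(h(h(wrap(zero))))).

succ(wrap(h(h(wrap(zero)))))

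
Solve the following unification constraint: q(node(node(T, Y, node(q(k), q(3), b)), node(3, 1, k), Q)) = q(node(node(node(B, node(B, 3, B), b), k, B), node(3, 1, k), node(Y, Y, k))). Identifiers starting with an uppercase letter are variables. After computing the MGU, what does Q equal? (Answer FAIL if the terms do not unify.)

Decompose q/1: node(node(T, Y, node(q(k), q(3), b)), node(3, 1, k), Q) = node(node(node(B, node(B, 3, B), b), k, B), node(3, 1, k), node(Y, Y, k)).
Decompose node/3: node(T, Y, node(q(k), q(3), b)) = node(node(B, node(B, 3, B), b), k, B),  node(3, 1, k) = node(3, 1, k),  Q = node(Y, Y, k).
Decompose node/3: T = node(B, node(B, 3, B), b),  Y = k,  node(q(k), q(3), b) = B.
Bind T := node(B, node(B, 3, B), b); no other remaining equation mentions T.
Bind Y := k; substituting into the one remaining equation that mentions Y gives: Q = node(k, k, k).
Bind B := node(q(k), q(3), b); no other remaining equation mentions B. Substituting into the earlier binding gives T := node(node(q(k), q(3), b), node(node(q(k), q(3), b), 3, node(q(k), q(3), b)), b).
Delete trivial equation node(3, 1, k) = node(3, 1, k).
Bind Q := node(k, k, k).
MGU = { T := node(node(q(k), q(3), b), node(node(q(k), q(3), b), 3, node(q(k), q(3), b)), b), Y := k, B := node(q(k), q(3), b), Q := node(k, k, k) }, so Q := node(k, k, k).

node(k, k, k)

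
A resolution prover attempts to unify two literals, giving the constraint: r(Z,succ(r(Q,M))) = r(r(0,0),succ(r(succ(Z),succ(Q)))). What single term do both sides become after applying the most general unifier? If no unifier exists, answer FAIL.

Decompose r/2: Z = r(0,0),  succ(r(Q,M)) = succ(r(succ(Z),succ(Q))).
Bind Z := r(0,0); substituting into the remaining equation gives: succ(r(Q,M)) = succ(r(succ(r(0,0)),succ(Q))).
Decompose succ/1: r(Q,M) = r(succ(r(0,0)),succ(Q)).
Decompose r/2: Q = succ(r(0,0)),  M = succ(Q).
Bind Q := succ(r(0,0)); substituting into the remaining equation gives: M = succ(succ(r(0,0))).
Bind M := succ(succ(r(0,0))).
Applying the MGU to either side gives r(r(0,0),succ(r(succ(r(0,0)),succ(succ(r(0,0)))))).

r(r(0,0),succ(r(succ(r(0,0)),succ(succ(r(0,0))))))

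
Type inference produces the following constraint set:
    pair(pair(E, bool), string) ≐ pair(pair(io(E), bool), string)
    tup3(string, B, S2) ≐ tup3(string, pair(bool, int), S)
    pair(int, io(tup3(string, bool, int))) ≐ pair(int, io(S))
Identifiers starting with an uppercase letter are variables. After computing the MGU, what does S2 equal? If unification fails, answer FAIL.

Decompose pair/2: pair(E, bool) ≐ pair(io(E), bool),  string ≐ string.
Decompose pair/2: E ≐ io(E),  bool ≐ bool.
Occurs check fails: E occurs in io(E); the equation E ≐ io(E) has no finite solution.

FAIL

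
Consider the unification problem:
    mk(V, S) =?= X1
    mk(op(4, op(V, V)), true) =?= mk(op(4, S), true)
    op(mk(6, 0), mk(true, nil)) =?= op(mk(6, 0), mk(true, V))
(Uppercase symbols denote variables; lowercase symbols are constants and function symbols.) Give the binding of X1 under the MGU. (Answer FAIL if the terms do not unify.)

Bind X1 := mk(V, S); no other remaining equation mentions X1.
Decompose mk/2: op(4, op(V, V)) =?= op(4, S),  true =?= true.
Decompose op/2: 4 =?= 4,  op(V, V) =?= S.
Delete trivial equation 4 =?= 4.
Bind S := op(V, V); no other remaining equation mentions S. Substituting into the earlier binding gives X1 := mk(V, op(V, V)).
Delete trivial equation true =?= true.
Decompose op/2: mk(6, 0) =?= mk(6, 0),  mk(true, nil) =?= mk(true, V).
Delete trivial equation mk(6, 0) =?= mk(6, 0).
Decompose mk/2: true =?= true,  nil =?= V.
Delete trivial equation true =?= true.
Bind V := nil. Substituting into the earlier bindings gives X1 := mk(nil, op(nil, nil)), S := op(nil, nil).
MGU = { X1 -> mk(nil, op(nil, nil)), S -> op(nil, nil), V -> nil }, so X1 -> mk(nil, op(nil, nil)).

mk(nil, op(nil, nil))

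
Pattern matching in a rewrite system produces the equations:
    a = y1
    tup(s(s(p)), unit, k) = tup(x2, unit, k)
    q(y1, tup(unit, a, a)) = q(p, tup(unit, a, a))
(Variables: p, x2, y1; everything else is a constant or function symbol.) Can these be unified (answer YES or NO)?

Bind y1 := a; substituting into the one remaining equation that mentions y1 gives: q(a, tup(unit, a, a)) = q(p, tup(unit, a, a)).
Decompose tup/3: s(s(p)) = x2,  unit = unit,  k = k.
Bind x2 := s(s(p)); no other remaining equation mentions x2.
Delete trivial equation unit = unit.
Delete trivial equation k = k.
Decompose q/2: a = p,  tup(unit, a, a) = tup(unit, a, a).
Bind p := a; no other remaining equation mentions p. Substituting into the earlier binding gives x2 := s(s(a)).
Delete trivial equation tup(unit, a, a) = tup(unit, a, a).
No equations remain and no clash or occurs-check failure arose, so a unifier exists.

YES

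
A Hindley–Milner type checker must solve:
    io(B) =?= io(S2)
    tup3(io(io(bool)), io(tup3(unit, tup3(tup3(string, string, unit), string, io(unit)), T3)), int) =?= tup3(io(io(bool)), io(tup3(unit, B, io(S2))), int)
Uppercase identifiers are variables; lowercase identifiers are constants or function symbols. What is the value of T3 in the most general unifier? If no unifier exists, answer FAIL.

Decompose io/1: B =?= S2.
Bind B := S2; substituting into the remaining equation gives: tup3(io(io(bool)), io(tup3(unit, tup3(tup3(string, string, unit), string, io(unit)), T3)), int) =?= tup3(io(io(bool)), io(tup3(unit, S2, io(S2))), int).
Decompose tup3/3: io(io(bool)) =?= io(io(bool)),  io(tup3(unit, tup3(tup3(string, string, unit), string, io(unit)), T3)) =?= io(tup3(unit, S2, io(S2))),  int =?= int.
Delete trivial equation io(io(bool)) =?= io(io(bool)).
Decompose io/1: tup3(unit, tup3(tup3(string, string, unit), string, io(unit)), T3) =?= tup3(unit, S2, io(S2)).
Decompose tup3/3: unit =?= unit,  tup3(tup3(string, string, unit), string, io(unit)) =?= S2,  T3 =?= io(S2).
Delete trivial equation unit =?= unit.
Bind S2 := tup3(tup3(string, string, unit), string, io(unit)); substituting into the one remaining equation that mentions S2 gives: T3 =?= io(tup3(tup3(string, string, unit), string, io(unit))). Substituting into the earlier binding gives B := tup3(tup3(string, string, unit), string, io(unit)).
Bind T3 := io(tup3(tup3(string, string, unit), string, io(unit))); no other remaining equation mentions T3.
Delete trivial equation int =?= int.
MGU = { B -> tup3(tup3(string, string, unit), string, io(unit)), S2 -> tup3(tup3(string, string, unit), string, io(unit)), T3 -> io(tup3(tup3(string, string, unit), string, io(unit))) }, so T3 -> io(tup3(tup3(string, string, unit), string, io(unit))).

io(tup3(tup3(string, string, unit), string, io(unit)))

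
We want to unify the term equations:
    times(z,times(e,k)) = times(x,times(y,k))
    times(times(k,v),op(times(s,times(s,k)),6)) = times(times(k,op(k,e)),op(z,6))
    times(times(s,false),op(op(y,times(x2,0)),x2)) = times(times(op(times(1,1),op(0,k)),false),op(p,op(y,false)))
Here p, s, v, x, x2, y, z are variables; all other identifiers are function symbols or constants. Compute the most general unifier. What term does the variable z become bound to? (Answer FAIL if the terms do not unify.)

Decompose times/2: z = x,  times(e,k) = times(y,k).
Bind z := x; substituting into the one remaining equation that mentions z gives: times(times(k,v),op(times(s,times(s,k)),6)) = times(times(k,op(k,e)),op(x,6)).
Decompose times/2: e = y,  k = k.
Bind y := e; substituting into the one remaining equation that mentions y gives: times(times(s,false),op(op(e,times(x2,0)),x2)) = times(times(op(times(1,1),op(0,k)),false),op(p,op(e,false))).
Delete trivial equation k = k.
Decompose times/2: times(k,v) = times(k,op(k,e)),  op(times(s,times(s,k)),6) = op(x,6).
Decompose times/2: k = k,  v = op(k,e).
Delete trivial equation k = k.
Bind v := op(k,e); no other remaining equation mentions v.
Decompose op/2: times(s,times(s,k)) = x,  6 = 6.
Bind x := times(s,times(s,k)); no other remaining equation mentions x. Substituting into the earlier binding gives z := times(s,times(s,k)).
Delete trivial equation 6 = 6.
Decompose times/2: times(s,false) = times(op(times(1,1),op(0,k)),false),  op(op(e,times(x2,0)),x2) = op(p,op(e,false)).
Decompose times/2: s = op(times(1,1),op(0,k)),  false = false.
Bind s := op(times(1,1),op(0,k)); no other remaining equation mentions s. Substituting into the earlier bindings gives z := times(op(times(1,1),op(0,k)),times(op(times(1,1),op(0,k)),k)), x := times(op(times(1,1),op(0,k)),times(op(times(1,1),op(0,k)),k)).
Delete trivial equation false = false.
Decompose op/2: op(e,times(x2,0)) = p,  x2 = op(e,false).
Bind p := op(e,times(x2,0)); no other remaining equation mentions p.
Bind x2 := op(e,false). Substituting into the earlier binding gives p := op(e,times(op(e,false),0)).
MGU = { z ↦ times(op(times(1,1),op(0,k)),times(op(times(1,1),op(0,k)),k)), y ↦ e, v ↦ op(k,e), x ↦ times(op(times(1,1),op(0,k)),times(op(times(1,1),op(0,k)),k)), s ↦ op(times(1,1),op(0,k)), p ↦ op(e,times(op(e,false),0)), x2 ↦ op(e,false) }, so z ↦ times(op(times(1,1),op(0,k)),times(op(times(1,1),op(0,k)),k)).

times(op(times(1,1),op(0,k)),times(op(times(1,1),op(0,k)),k))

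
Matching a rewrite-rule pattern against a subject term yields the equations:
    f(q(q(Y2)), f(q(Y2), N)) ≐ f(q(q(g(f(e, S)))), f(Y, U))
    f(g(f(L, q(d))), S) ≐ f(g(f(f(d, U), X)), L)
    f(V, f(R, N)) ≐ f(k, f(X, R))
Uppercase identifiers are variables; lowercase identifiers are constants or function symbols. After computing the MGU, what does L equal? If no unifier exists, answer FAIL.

Decompose f/2: q(q(Y2)) ≐ q(q(g(f(e, S)))),  f(q(Y2), N) ≐ f(Y, U).
Decompose q/1: q(Y2) ≐ q(g(f(e, S))).
Decompose q/1: Y2 ≐ g(f(e, S)).
Bind Y2 := g(f(e, S)); substituting into the one remaining equation that mentions Y2 gives: f(q(g(f(e, S))), N) ≐ f(Y, U).
Decompose f/2: q(g(f(e, S))) ≐ Y,  N ≐ U.
Bind Y := q(g(f(e, S))); no other remaining equation mentions Y.
Bind N := U; substituting into the one remaining equation that mentions N gives: f(V, f(R, U)) ≐ f(k, f(X, R)).
Decompose f/2: g(f(L, q(d))) ≐ g(f(f(d, U), X)),  S ≐ L.
Decompose g/1: f(L, q(d)) ≐ f(f(d, U), X).
Decompose f/2: L ≐ f(d, U),  q(d) ≐ X.
Bind L := f(d, U); substituting into the one remaining equation that mentions L gives: S ≐ f(d, U).
Bind X := q(d); substituting into the one remaining equation that mentions X gives: f(V, f(R, U)) ≐ f(k, f(q(d), R)).
Bind S := f(d, U); no other remaining equation mentions S. Substituting into the earlier bindings gives Y2 := g(f(e, f(d, U))), Y := q(g(f(e, f(d, U)))).
Decompose f/2: V ≐ k,  f(R, U) ≐ f(q(d), R).
Bind V := k; no other remaining equation mentions V.
Decompose f/2: R ≐ q(d),  U ≐ R.
Bind R := q(d); substituting into the remaining equation gives: U ≐ q(d).
Bind U := q(d). Substituting into the earlier bindings gives Y2 := g(f(e, f(d, q(d)))), Y := q(g(f(e, f(d, q(d))))), N := q(d), L := f(d, q(d)), S := f(d, q(d)).
MGU = { Y2 := g(f(e, f(d, q(d)))), Y := q(g(f(e, f(d, q(d))))), N := q(d), L := f(d, q(d)), X := q(d), S := f(d, q(d)), V := k, R := q(d), U := q(d) }, so L := f(d, q(d)).

f(d, q(d))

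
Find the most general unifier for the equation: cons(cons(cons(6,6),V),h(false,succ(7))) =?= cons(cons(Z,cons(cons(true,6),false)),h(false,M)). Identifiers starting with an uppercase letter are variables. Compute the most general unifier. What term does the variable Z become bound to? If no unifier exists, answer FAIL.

Decompose cons/2: cons(cons(6,6),V) =?= cons(Z,cons(cons(true,6),false)),  h(false,succ(7)) =?= h(false,M).
Decompose cons/2: cons(6,6) =?= Z,  V =?= cons(cons(true,6),false).
Bind Z := cons(6,6); no other remaining equation mentions Z.
Bind V := cons(cons(true,6),false); no other remaining equation mentions V.
Decompose h/2: false =?= false,  succ(7) =?= M.
Delete trivial equation false =?= false.
Bind M := succ(7).
MGU = { Z ↦ cons(6,6), V ↦ cons(cons(true,6),false), M ↦ succ(7) }, so Z ↦ cons(6,6).

cons(6,6)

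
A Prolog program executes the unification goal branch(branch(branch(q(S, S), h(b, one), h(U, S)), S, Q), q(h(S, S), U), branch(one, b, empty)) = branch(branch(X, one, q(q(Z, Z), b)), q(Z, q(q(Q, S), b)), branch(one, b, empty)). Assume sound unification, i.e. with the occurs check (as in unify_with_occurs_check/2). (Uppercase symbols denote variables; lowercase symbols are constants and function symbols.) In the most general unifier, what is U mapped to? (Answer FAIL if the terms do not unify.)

q(q(q(q(h(one, one), h(one, one)), b), one), b)

Decompose branch/3: branch(branch(q(S, S), h(b, one), h(U, S)), S, Q) = branch(X, one, q(q(Z, Z), b)),  q(h(S, S), U) = q(Z, q(q(Q, S), b)),  branch(one, b, empty) = branch(one, b, empty).
Decompose branch/3: branch(q(S, S), h(b, one), h(U, S)) = X,  S = one,  Q = q(q(Z, Z), b).
Bind X := branch(q(S, S), h(b, one), h(U, S)); no other remaining equation mentions X.
Bind S := one; substituting into the one remaining equation that mentions S gives: q(h(one, one), U) = q(Z, q(q(Q, one), b)). Substituting into the earlier binding gives X := branch(q(one, one), h(b, one), h(U, one)).
Bind Q := q(q(Z, Z), b); substituting into the one remaining equation that mentions Q gives: q(h(one, one), U) = q(Z, q(q(q(q(Z, Z), b), one), b)).
Decompose q/2: h(one, one) = Z,  U = q(q(q(q(Z, Z), b), one), b).
Bind Z := h(one, one); substituting into the one remaining equation that mentions Z gives: U = q(q(q(q(h(one, one), h(one, one)), b), one), b). Substituting into the earlier binding gives Q := q(q(h(one, one), h(one, one)), b).
Bind U := q(q(q(q(h(one, one), h(one, one)), b), one), b); no other remaining equation mentions U. Substituting into the earlier binding gives X := branch(q(one, one), h(b, one), h(q(q(q(q(h(one, one), h(one, one)), b), one), b), one)).
Delete trivial equation branch(one, b, empty) = branch(one, b, empty).
MGU = { X ↦ branch(q(one, one), h(b, one), h(q(q(q(q(h(one, one), h(one, one)), b), one), b), one)), S ↦ one, Q ↦ q(q(h(one, one), h(one, one)), b), Z ↦ h(one, one), U ↦ q(q(q(q(h(one, one), h(one, one)), b), one), b) }, so U ↦ q(q(q(q(h(one, one), h(one, one)), b), one), b).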